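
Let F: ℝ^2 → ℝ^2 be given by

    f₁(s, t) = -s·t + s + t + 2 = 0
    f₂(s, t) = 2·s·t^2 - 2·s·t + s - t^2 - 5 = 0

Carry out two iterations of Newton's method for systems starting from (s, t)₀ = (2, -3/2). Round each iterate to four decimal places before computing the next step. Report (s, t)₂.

At (2, -3/2): F = (5.5000, 9.7500).
Jacobian J = [[-t + 1, -s + 1], [2·t^2 - 2·t + 1, 4·s·t - 2·s - 2·t]].
At the point, J = [[2.5000, -1.0000], [8.5000, -13.0000]] (det J = -24.0000).
Solving J·Δ = −F gives Δ = (-2.5729, -0.9323).
Then the next iterate is (s, t)₁ = (-0.5729, -2.4323).
Round to (-0.5729, -2.4323) and repeat: F = (-2.398665, -21.054561), J = [[3.4323, 1.5729], [17.696767, 11.584259]].
Δ = (-0.4469, 2.5003), so (s, t)₂ = (-1.0198, 0.0680).

(-1.0198, 0.0680)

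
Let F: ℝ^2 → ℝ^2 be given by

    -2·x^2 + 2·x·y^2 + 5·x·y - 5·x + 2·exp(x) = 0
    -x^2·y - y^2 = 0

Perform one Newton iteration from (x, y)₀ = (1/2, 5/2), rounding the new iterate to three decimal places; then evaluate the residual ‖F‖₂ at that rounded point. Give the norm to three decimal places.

At (1/2, 5/2): F = (12.79744, -6.875).
Jacobian J = [[-4·x + 2·y^2 + 5·y + 2·exp(x) - 5, 4·x·y + 5·x], [-2·x·y, -x^2 - 2·y]].
At the point, J = [[21.29744, 7.500], [-2.500, -5.250]] (det J = -93.06157).
Solving J·Δ = −F gives Δ = (-0.168, -1.230).
Then the next iterate is (x, y)₁ = (0.332, 1.270).
Re-evaluating at (0.332, 1.270): F = (4.08622, -1.75288), so ‖F‖₂ = 4.446.

4.446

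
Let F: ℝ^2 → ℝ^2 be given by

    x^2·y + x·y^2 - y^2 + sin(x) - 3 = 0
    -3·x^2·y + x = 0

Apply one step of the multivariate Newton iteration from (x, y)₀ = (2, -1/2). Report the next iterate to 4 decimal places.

(-2.4232, -2.4135)

At (2, -1/2): F = (-3.840703, 8.0000).
Jacobian J = [[2·x·y + y^2 + cos(x), x^2 + 2·x·y - 2·y], [-6·x·y + 1, -3·x^2]].
At the point, J = [[-2.166147, 3.0000], [7.0000, -12.0000]] (det J = 4.993762).
Solving J·Δ = −F gives Δ = (-4.4232, -1.9135).
Then the next iterate is (x, y)₁ = (-2.4232, -2.4135).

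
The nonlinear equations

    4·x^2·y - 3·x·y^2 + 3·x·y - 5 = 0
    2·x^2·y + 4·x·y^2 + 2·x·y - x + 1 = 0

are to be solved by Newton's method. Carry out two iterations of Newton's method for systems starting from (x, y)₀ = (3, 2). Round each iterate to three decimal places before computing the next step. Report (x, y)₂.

At (3, 2): F = (49.000, 94.000).
Jacobian J = [[8·x·y - 3·y^2 + 3·y, 4·x^2 - 6·x·y + 3·x], [4·x·y + 4·y^2 + 2·y - 1, 2·x^2 + 8·x·y + 2·x]].
At the point, J = [[42.000, 9.000], [43.000, 72.000]] (det J = 2637.000).
Solving J·Δ = −F gives Δ = (-1.017, -0.698).
Then the next iterate is (x, y)₁ = (1.983, 1.302).
Round to (1.983, 1.302) and repeat: F = (13.14019, 27.86677), J = [[19.47532, 6.18696], [18.71228, 32.48551]].
Δ = (-0.492, -0.574), so (x, y)₂ = (1.491, 0.728).

(1.491, 0.728)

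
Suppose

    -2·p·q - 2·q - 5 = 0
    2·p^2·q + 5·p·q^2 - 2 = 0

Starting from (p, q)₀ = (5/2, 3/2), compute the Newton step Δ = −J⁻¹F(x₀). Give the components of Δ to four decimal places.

At (5/2, 3/2): F = (-15.5000, 44.8750).
Jacobian J = [[-2·q, -2·p - 2], [4·p·q + 5·q^2, 2·p^2 + 10·p·q]].
At the point, J = [[-3.0000, -7.0000], [26.2500, 50.0000]] (det J = 33.7500).
Solving J·Δ = −F gives Δ = (13.6556, -8.0667).

(13.6556, -8.0667)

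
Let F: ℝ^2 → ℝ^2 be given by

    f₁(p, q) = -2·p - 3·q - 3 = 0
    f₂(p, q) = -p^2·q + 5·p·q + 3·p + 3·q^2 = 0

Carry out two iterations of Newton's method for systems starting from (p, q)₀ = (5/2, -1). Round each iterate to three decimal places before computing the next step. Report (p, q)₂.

At (5/2, -1): F = (-5.000, 4.250).
Jacobian J = [[-2, -3], [-2·p·q + 5·q + 3, -p^2 + 5·p + 6·q]].
At the point, J = [[-2.000, -3.000], [3.000, 0.250]] (det J = 8.500).
Solving J·Δ = −F gives Δ = (-1.353, -0.765).
Then the next iterate is (p, q)₁ = (1.147, -1.765).
Round to (1.147, -1.765) and repeat: F = (0.001, 4.98645), J = [[-2.000, -3.000], [-1.77609, -6.17061]].
Δ = (-2.132, 1.422), so (p, q)₂ = (-0.985, -0.343).

(-0.985, -0.343)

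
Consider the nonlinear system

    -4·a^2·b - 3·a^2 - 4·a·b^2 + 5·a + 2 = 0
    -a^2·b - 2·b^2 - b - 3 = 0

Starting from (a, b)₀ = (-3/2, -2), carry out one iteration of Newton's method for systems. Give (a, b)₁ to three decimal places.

At (-3/2, -2): F = (29.750, -4.500).
Jacobian J = [[-8·a·b - 6·a - 4·b^2 + 5, -4·a^2 - 8·a·b], [-2·a·b, -a^2 - 4·b - 1]].
At the point, J = [[-26.000, -33.000], [-6.000, 4.750]] (det J = -321.500).
Solving J·Δ = −F gives Δ = (-0.022, 0.919).
Then the next iterate is (a, b)₁ = (-1.522, -1.081).

(-1.522, -1.081)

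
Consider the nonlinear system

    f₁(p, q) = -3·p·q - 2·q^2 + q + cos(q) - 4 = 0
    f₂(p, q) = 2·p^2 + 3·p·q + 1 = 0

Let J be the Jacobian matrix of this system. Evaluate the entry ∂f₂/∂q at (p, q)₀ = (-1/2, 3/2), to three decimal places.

∂f₂/∂q = 3·p.
At (-1/2, 3/2) this is -1.500.

-1.500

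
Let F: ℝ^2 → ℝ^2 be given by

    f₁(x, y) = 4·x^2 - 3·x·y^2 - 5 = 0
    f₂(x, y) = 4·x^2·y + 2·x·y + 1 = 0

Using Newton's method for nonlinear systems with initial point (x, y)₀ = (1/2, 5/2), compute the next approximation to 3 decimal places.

At (1/2, 5/2): F = (-13.375, 6.000).
Jacobian J = [[8·x - 3·y^2, -6·x·y], [8·x·y + 2·y, 4·x^2 + 2·x]].
At the point, J = [[-14.750, -7.500], [15.000, 2.000]] (det J = 83.000).
Solving J·Δ = −F gives Δ = (-0.220, -1.351).
Then the next iterate is (x, y)₁ = (0.280, 1.149).

(0.280, 1.149)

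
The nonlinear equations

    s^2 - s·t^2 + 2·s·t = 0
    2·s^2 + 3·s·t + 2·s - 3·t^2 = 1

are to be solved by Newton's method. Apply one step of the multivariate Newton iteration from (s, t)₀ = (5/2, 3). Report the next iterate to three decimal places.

At (5/2, 3): F = (-1.250, 12.000).
Jacobian J = [[2·s - t^2 + 2·t, -2·s·t + 2·s], [4·s + 3·t + 2, 3·s - 6·t]].
At the point, J = [[2.000, -10.000], [21.000, -10.500]] (det J = 189.000).
Solving J·Δ = −F gives Δ = (-0.704, -0.266).
Then the next iterate is (s, t)₁ = (1.796, 2.734).

(1.796, 2.734)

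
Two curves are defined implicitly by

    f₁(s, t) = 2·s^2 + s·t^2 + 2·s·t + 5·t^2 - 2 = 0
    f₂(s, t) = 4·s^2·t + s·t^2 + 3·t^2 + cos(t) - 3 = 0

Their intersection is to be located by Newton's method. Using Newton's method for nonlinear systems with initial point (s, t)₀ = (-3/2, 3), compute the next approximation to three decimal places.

At (-3/2, 3): F = (25.000, 36.51001).
Jacobian J = [[4·s + t^2 + 2·t, 2·s·t + 2·s + 10·t], [8·s·t + t^2, 4·s^2 + 2·s·t + 6·t - sin(t)]].
At the point, J = [[9.000, 18.000], [-27.000, 17.85888]] (det J = 646.72992).
Solving J·Δ = −F gives Δ = (0.326, -1.552).
Then the next iterate is (s, t)₁ = (-1.174, 1.448).

(-1.174, 1.448)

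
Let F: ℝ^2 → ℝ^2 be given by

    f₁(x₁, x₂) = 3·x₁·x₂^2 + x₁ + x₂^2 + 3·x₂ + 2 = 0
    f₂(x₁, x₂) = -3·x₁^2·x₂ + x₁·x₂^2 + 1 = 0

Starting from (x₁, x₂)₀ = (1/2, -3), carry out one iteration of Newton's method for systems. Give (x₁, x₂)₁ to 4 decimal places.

At (1/2, -3): F = (16.0000, 7.7500).
Jacobian J = [[3·x₂^2 + 1, 6·x₁·x₂ + 2·x₂ + 3], [-6·x₁·x₂ + x₂^2, -3·x₁^2 + 2·x₁·x₂]].
At the point, J = [[28.0000, -12.0000], [18.0000, -3.7500]] (det J = 111.0000).
Solving J·Δ = −F gives Δ = (-0.2973, 0.6396).
Then the next iterate is (x₁, x₂)₁ = (0.2027, -2.3604).

(0.2027, -2.3604)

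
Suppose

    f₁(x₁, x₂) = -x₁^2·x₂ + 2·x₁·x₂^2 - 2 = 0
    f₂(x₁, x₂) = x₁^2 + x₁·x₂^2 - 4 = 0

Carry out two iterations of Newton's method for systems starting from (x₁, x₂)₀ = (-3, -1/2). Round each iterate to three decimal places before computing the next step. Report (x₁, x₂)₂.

At (-3, -1/2): F = (1.000, 4.250).
Jacobian J = [[-2·x₁·x₂ + 2·x₂^2, -x₁^2 + 4·x₁·x₂], [2·x₁ + x₂^2, 2·x₁·x₂]].
At the point, J = [[-2.500, -3.000], [-5.750, 3.000]] (det J = -24.750).
Solving J·Δ = −F gives Δ = (0.636, -0.197).
Then the next iterate is (x₁, x₂)₁ = (-2.364, -0.697).
Round to (-2.364, -0.697) and repeat: F = (-0.40172, 0.44004), J = [[-2.32380, 1.00234], [-4.24219, 3.29542]].
Δ = (-0.518, -0.801), so (x₁, x₂)₂ = (-2.882, -1.498).

(-2.882, -1.498)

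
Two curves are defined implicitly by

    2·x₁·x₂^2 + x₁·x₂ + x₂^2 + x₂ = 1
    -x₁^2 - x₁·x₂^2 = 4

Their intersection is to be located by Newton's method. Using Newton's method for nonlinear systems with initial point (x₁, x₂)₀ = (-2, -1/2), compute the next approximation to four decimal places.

At (-2, -1/2): F = (-1.2500, -7.5000).
Jacobian J = [[2·x₂^2 + x₂, 4·x₁·x₂ + x₁ + 2·x₂ + 1], [-2·x₁ - x₂^2, -2·x₁·x₂]].
At the point, J = [[0.0000, 2.0000], [3.7500, -2.0000]] (det J = -7.5000).
Solving J·Δ = −F gives Δ = (2.3333, 0.6250).
Then the next iterate is (x₁, x₂)₁ = (0.3333, 0.1250).

(0.3333, 0.1250)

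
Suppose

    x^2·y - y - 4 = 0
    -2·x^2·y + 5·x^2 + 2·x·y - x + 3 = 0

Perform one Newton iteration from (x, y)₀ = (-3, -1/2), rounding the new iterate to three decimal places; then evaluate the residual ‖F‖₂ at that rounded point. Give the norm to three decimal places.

At (-3, -1/2): F = (-8.000, 63.000).
Jacobian J = [[2·x·y, x^2 - 1], [-4·x·y + 10·x + 2·y - 1, -2·x^2 + 2·x]].
At the point, J = [[3.000, 8.000], [-38.000, -24.000]] (det J = 232.000).
Solving J·Δ = −F gives Δ = (1.345, 0.496).
Then the next iterate is (x, y)₁ = (-1.655, -0.004).
Re-evaluating at (-1.655, -0.004): F = (-4.00696, 18.38528), so ‖F‖₂ = 18.817.

18.817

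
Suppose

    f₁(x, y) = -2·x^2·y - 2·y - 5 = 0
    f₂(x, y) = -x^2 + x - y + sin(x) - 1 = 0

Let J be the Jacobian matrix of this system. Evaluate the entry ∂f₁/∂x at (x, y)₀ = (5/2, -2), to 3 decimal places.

∂f₁/∂x = -4·x·y.
At (5/2, -2) this is 20.000.

20.000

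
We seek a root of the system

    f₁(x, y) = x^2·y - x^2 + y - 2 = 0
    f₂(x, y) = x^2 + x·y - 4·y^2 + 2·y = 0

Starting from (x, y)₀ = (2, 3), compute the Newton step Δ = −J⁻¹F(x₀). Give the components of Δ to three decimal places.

(-0.410, -1.144)

At (2, 3): F = (9.000, -20.000).
Jacobian J = [[2·x·y - 2·x, x^2 + 1], [2·x + y, x - 8·y + 2]].
At the point, J = [[8.000, 5.000], [7.000, -20.000]] (det J = -195.000).
Solving J·Δ = −F gives Δ = (-0.410, -1.144).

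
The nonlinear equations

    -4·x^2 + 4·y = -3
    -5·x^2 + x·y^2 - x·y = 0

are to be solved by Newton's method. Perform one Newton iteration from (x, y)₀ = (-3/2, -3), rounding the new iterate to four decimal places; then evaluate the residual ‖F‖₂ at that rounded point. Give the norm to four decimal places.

At (-3/2, -3): F = (-18.0000, -29.2500).
Jacobian J = [[-8·x, 4], [-10·x + y^2 - y, 2·x·y - x]].
At the point, J = [[12.0000, 4.0000], [27.0000, 10.5000]] (det J = 18.0000).
Solving J·Δ = −F gives Δ = (4.0000, -7.5000).
Then the next iterate is (x, y)₁ = (2.5000, -10.5000).
Re-evaluating at (2.5000, -10.5000): F = (-64.0000, 270.6250), so ‖F‖₂ = 278.0897.

278.0897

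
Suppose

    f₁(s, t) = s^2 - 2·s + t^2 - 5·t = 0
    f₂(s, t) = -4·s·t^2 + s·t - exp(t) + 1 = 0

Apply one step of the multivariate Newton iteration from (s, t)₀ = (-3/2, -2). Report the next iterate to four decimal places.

At (-3/2, -2): F = (19.2500, 27.864665).
Jacobian J = [[2·s - 2, 2·t - 5], [-4·t^2 + t, -8·s·t + s - exp(t)]].
At the point, J = [[-5.0000, -9.0000], [-18.0000, -25.635335]] (det J = -33.823324).
Solving J·Δ = −F gives Δ = (-7.1755, 6.1253).
Then the next iterate is (s, t)₁ = (-8.6755, 4.1253).

(-8.6755, 4.1253)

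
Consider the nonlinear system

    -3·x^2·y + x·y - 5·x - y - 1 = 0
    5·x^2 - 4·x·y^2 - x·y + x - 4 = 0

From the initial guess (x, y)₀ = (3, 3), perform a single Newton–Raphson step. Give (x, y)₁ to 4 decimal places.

At (3, 3): F = (-91.0000, -73.0000).
Jacobian J = [[-6·x·y + y - 5, -3·x^2 + x - 1], [10·x - 4·y^2 - y + 1, -8·x·y - x]].
At the point, J = [[-56.0000, -25.0000], [-8.0000, -75.0000]] (det J = 4000.0000).
Solving J·Δ = −F gives Δ = (-1.2500, -0.8400).
Then the next iterate is (x, y)₁ = (1.7500, 2.1600).

(1.7500, 2.1600)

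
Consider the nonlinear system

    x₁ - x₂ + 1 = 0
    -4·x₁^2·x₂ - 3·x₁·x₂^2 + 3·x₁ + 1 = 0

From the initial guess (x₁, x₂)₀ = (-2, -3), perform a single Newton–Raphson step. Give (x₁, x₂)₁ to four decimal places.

(-2.0565, -1.0565)

At (-2, -3): F = (2.0000, 97.0000).
Jacobian J = [[1, -1], [-8·x₁·x₂ - 3·x₂^2 + 3, -4·x₁^2 - 6·x₁·x₂]].
At the point, J = [[1.0000, -1.0000], [-72.0000, -52.0000]] (det J = -124.0000).
Solving J·Δ = −F gives Δ = (-0.0565, 1.9435).
Then the next iterate is (x₁, x₂)₁ = (-2.0565, -1.0565).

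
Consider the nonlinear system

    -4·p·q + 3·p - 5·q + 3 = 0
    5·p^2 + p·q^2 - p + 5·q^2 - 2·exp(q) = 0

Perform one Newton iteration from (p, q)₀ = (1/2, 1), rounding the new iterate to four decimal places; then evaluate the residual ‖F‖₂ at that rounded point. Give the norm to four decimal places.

At (1/2, 1): F = (-2.5000, 0.813436).
Jacobian J = [[-4·q + 3, -4·p - 5], [10·p + q^2 - 1, 2·p·q + 10·q - 2·exp(q)]].
At the point, J = [[-1.0000, -7.0000], [5.0000, 5.563436]] (det J = 29.436564).
Solving J·Δ = −F gives Δ = (0.2791, -0.3970).
Then the next iterate is (p, q)₁ = (0.7791, 0.6030).
Re-evaluating at (0.7791, 0.6030): F = (0.443111, 0.702030), so ‖F‖₂ = 0.8302.

0.8302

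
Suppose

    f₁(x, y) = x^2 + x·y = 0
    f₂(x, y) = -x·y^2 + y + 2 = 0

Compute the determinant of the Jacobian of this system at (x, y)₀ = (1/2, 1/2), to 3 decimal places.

0.875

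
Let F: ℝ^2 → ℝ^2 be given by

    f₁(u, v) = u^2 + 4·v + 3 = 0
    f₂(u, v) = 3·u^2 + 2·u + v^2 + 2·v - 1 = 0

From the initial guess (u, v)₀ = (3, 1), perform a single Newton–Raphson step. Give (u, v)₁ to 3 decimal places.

At (3, 1): F = (16.000, 35.000).
Jacobian J = [[2·u, 4], [6·u + 2, 2·v + 2]].
At the point, J = [[6.000, 4.000], [20.000, 4.000]] (det J = -56.000).
Solving J·Δ = −F gives Δ = (-1.357, -1.964).
Then the next iterate is (u, v)₁ = (1.643, -0.964).

(1.643, -0.964)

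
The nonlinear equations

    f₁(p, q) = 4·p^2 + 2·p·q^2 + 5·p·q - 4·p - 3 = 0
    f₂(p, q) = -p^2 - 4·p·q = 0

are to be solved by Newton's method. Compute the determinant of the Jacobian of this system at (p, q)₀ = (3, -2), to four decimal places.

-198.0000

J = [[8·p + 2·q^2 + 5·q - 4, 4·p·q + 5·p], [-2·p - 4·q, -4·p]].
At the point, J = [[18.0000, -9.0000], [2.0000, -12.0000]].
det J = -198.0000.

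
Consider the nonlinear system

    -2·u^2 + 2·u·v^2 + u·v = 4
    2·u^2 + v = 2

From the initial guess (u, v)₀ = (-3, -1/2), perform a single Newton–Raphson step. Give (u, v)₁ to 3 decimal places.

(-1.573, 1.125)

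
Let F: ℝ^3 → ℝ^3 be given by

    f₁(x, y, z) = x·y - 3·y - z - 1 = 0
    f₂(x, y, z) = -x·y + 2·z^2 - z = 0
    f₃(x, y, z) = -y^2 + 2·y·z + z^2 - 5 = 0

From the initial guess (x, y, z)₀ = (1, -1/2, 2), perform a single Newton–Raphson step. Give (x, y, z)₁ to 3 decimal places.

At (1, -1/2, 2): F = (-2.000, 6.500, -3.250).
Jacobian J = [[y, x - 3, -1], [-y, -x, 4·z - 1], [0, -2·y + 2·z, 2·y + 2·z]].
At the point, J = [[-0.500, -2.000, -1.000], [0.500, -1.000, 7.000], [0.000, 5.000, 3.000]] (det J = 19.500).
Solving J·Δ = −F gives Δ = (-6.731, 0.846, -0.327).
Then the next iterate is (x, y, z)₁ = (-5.731, 0.346, 1.673).

(-5.731, 0.346, 1.673)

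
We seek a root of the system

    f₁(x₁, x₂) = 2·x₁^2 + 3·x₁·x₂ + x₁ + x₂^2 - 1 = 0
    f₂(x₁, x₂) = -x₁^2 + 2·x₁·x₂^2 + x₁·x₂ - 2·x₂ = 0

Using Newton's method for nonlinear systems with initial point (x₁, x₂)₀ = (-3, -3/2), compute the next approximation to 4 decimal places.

(-0.7888, -1.8770)

At (-3, -3/2): F = (29.7500, -15.0000).
Jacobian J = [[4·x₁ + 3·x₂ + 1, 3·x₁ + 2·x₂], [-2·x₁ + 2·x₂^2 + x₂, 4·x₁·x₂ + x₁ - 2]].
At the point, J = [[-15.5000, -12.0000], [9.0000, 13.0000]] (det J = -93.5000).
Solving J·Δ = −F gives Δ = (2.2112, -0.3770).
Then the next iterate is (x₁, x₂)₁ = (-0.7888, -1.8770).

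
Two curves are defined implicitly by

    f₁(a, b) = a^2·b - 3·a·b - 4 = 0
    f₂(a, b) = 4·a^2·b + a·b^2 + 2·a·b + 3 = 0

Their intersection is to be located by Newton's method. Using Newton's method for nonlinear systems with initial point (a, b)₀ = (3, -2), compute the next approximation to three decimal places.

(2.333, -0.767)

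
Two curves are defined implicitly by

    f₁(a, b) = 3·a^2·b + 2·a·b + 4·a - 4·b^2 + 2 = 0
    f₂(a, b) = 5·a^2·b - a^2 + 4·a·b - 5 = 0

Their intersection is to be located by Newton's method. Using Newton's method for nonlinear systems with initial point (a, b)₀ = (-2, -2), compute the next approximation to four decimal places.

(-1.4167, -1.0000)

At (-2, -2): F = (-38.0000, -33.0000).
Jacobian J = [[6·a·b + 2·b + 4, 3·a^2 + 2·a - 8·b], [10·a·b - 2·a + 4·b, 5·a^2 + 4·a]].
At the point, J = [[24.0000, 24.0000], [36.0000, 12.0000]] (det J = -576.0000).
Solving J·Δ = −F gives Δ = (0.5833, 1.0000).
Then the next iterate is (a, b)₁ = (-1.4167, -1.0000).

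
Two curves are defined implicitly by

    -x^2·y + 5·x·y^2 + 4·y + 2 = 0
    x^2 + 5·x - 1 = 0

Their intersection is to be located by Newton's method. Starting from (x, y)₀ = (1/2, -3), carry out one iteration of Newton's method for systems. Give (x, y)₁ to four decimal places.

(0.2083, -3.0667)

At (1/2, -3): F = (13.2500, 1.7500).
Jacobian J = [[-2·x·y + 5·y^2, -x^2 + 10·x·y + 4], [2·x + 5, 0]].
At the point, J = [[48.0000, -11.2500], [6.0000, 0.0000]] (det J = 67.5000).
Solving J·Δ = −F gives Δ = (-0.2917, -0.0667).
Then the next iterate is (x, y)₁ = (0.2083, -3.0667).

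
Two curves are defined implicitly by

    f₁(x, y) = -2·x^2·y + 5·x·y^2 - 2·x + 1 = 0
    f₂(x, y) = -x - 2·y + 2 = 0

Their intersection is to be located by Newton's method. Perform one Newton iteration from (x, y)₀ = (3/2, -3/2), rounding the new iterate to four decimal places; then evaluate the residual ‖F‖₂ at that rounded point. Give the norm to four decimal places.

At (3/2, -3/2): F = (21.6250, 3.5000).
Jacobian J = [[-4·x·y + 5·y^2 - 2, -2·x^2 + 10·x·y], [-1, -2]].
At the point, J = [[18.2500, -27.0000], [-1.0000, -2.0000]] (det J = -63.5000).
Solving J·Δ = −F gives Δ = (0.8071, 1.3465).
Then the next iterate is (x, y)₁ = (2.3071, -0.1535).
Re-evaluating at (2.3071, -0.1535): F = (-1.708326, -0.0001), so ‖F‖₂ = 1.7083.

1.7083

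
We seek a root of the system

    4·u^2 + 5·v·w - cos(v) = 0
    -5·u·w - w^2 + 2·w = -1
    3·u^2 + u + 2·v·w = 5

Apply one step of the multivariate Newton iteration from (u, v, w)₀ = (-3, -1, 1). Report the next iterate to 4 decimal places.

(-2.6445, -7.4932, -0.0148)

At (-3, -1, 1): F = (30.459698, 17.0000, 17.0000).
Jacobian J = [[8·u, 5·w + sin(v), 5·v], [-5·w, 0, -5·u - 2·w + 2], [6·u + 1, 2·w, 2·v]].
At the point, J = [[-24.0000, 4.158529, -5.0000], [-5.0000, 0.0000, 15.0000], [-17.0000, 2.0000, -2.0000]] (det J = -332.010189).
Solving J·Δ = −F gives Δ = (0.3555, -6.4932, -1.0148).
Then the next iterate is (u, v, w)₁ = (-2.6445, -7.4932, -0.0148).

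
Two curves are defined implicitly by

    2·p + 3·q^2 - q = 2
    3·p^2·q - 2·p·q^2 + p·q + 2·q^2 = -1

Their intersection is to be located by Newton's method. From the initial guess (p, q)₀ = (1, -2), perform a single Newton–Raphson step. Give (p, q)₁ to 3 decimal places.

At (1, -2): F = (14.000, -7.000).
Jacobian J = [[2, 6·q - 1], [6·p·q - 2·q^2 + q, 3·p^2 - 4·p·q + p + 4·q]].
At the point, J = [[2.000, -13.000], [-22.000, 4.000]] (det J = -278.000).
Solving J·Δ = −F gives Δ = (-0.126, 1.058).
Then the next iterate is (p, q)₁ = (0.874, -0.942).

(0.874, -0.942)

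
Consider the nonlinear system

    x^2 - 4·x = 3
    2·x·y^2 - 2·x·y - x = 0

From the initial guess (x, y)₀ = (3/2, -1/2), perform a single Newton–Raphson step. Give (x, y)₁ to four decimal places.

(-5.2500, -0.9375)

At (3/2, -1/2): F = (-6.7500, 0.7500).
Jacobian J = [[2·x - 4, 0], [2·y^2 - 2·y - 1, 4·x·y - 2·x]].
At the point, J = [[-1.0000, 0.0000], [0.5000, -6.0000]] (det J = 6.0000).
Solving J·Δ = −F gives Δ = (-6.7500, -0.4375).
Then the next iterate is (x, y)₁ = (-5.2500, -0.9375).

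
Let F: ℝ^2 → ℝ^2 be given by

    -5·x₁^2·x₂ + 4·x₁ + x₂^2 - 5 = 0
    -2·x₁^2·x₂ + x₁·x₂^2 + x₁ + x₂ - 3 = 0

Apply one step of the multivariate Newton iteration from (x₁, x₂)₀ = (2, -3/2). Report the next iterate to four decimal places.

At (2, -3/2): F = (35.2500, 14.0000).
Jacobian J = [[-10·x₁·x₂ + 4, -5·x₁^2 + 2·x₂], [-4·x₁·x₂ + x₂^2 + 1, -2·x₁^2 + 2·x₁·x₂ + 1]].
At the point, J = [[34.0000, -23.0000], [15.2500, -13.0000]] (det J = -91.2500).
Solving J·Δ = −F gives Δ = (-1.4932, -0.6747).
Then the next iterate is (x₁, x₂)₁ = (0.5068, -2.1747).

(0.5068, -2.1747)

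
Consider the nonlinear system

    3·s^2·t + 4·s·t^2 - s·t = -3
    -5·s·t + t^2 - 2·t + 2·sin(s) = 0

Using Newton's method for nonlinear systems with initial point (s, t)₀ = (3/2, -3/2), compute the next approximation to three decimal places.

(0.551, -0.600)

At (3/2, -3/2): F = (8.625, 18.49499).
Jacobian J = [[6·s·t + 4·t^2 - t, 3·s^2 + 8·s·t - s], [-5·t + 2·cos(s), -5·s + 2·t - 2]].
At the point, J = [[-3.000, -12.750], [7.64147, -12.500]] (det J = 134.92880).
Solving J·Δ = −F gives Δ = (-0.949, 0.900).
Then the next iterate is (s, t)₁ = (0.551, -0.600).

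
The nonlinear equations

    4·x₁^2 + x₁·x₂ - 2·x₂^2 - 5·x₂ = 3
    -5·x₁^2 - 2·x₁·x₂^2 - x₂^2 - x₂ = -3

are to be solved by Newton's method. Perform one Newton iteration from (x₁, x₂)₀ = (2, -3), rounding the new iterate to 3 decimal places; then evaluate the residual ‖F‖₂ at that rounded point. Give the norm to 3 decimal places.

15.660

At (2, -3): F = (4.000, -59.000).
Jacobian J = [[8·x₁ + x₂, x₁ - 4·x₂ - 5], [-10·x₁ - 2·x₂^2, -4·x₁·x₂ - 2·x₂ - 1]].
At the point, J = [[13.000, 9.000], [-38.000, 29.000]] (det J = 719.000).
Solving J·Δ = −F gives Δ = (-0.900, 0.855).
Then the next iterate is (x₁, x₂)₁ = (1.100, -2.145).
Re-evaluating at (1.100, -2.145): F = (1.00345, -15.62828), so ‖F‖₂ = 15.660.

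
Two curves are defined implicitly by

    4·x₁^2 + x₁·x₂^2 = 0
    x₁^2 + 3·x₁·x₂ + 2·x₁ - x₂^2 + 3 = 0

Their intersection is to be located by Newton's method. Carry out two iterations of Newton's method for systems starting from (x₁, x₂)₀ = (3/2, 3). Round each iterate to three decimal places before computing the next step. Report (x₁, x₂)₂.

At (3/2, 3): F = (22.500, 12.750).
Jacobian J = [[8·x₁ + x₂^2, 2·x₁·x₂], [2·x₁ + 3·x₂ + 2, 3·x₁ - 2·x₂]].
At the point, J = [[21.000, 9.000], [14.000, -1.500]] (det J = -157.500).
Solving J·Δ = −F gives Δ = (-0.943, -0.300).
Then the next iterate is (x₁, x₂)₁ = (0.557, 2.700).
Round to (0.557, 2.700) and repeat: F = (5.30153, 1.64595), J = [[11.746, 3.00780], [11.214, -3.729]].
Δ = (-0.319, -0.517), so (x₁, x₂)₂ = (0.238, 2.183).

(0.238, 2.183)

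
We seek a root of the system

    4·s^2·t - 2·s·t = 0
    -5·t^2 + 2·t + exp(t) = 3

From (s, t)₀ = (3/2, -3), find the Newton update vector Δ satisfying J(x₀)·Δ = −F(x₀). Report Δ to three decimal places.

(-0.263, 1.683)

At (3/2, -3): F = (-18.000, -53.95021).
Jacobian J = [[8·s·t - 2·t, 4·s^2 - 2·s], [0, -10·t + exp(t) + 2]].
At the point, J = [[-30.000, 6.000], [0.000, 32.04979]] (det J = -961.49361).
Solving J·Δ = −F gives Δ = (-0.263, 1.683).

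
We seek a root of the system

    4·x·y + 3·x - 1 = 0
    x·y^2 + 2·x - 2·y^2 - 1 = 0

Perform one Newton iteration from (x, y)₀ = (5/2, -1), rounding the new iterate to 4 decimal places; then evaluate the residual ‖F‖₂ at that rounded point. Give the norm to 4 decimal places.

1.3068

At (5/2, -1): F = (-3.5000, 4.5000).
Jacobian J = [[4·y + 3, 4·x], [y^2 + 2, 2·x·y - 4·y]].
At the point, J = [[-1.0000, 10.0000], [3.0000, -1.0000]] (det J = -29.0000).
Solving J·Δ = −F gives Δ = (-1.4310, 0.2069).
Then the next iterate is (x, y)₁ = (1.0690, -0.7931).
Re-evaluating at (1.0690, -0.7931): F = (-1.184296, 0.552394), so ‖F‖₂ = 1.3068.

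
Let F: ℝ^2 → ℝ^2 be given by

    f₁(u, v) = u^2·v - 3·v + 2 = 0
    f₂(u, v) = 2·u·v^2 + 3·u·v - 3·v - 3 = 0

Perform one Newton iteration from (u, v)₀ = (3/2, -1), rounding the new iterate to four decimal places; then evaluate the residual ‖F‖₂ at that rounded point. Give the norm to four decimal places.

4.2187

At (3/2, -1): F = (2.7500, -1.5000).
Jacobian J = [[2·u·v, u^2 - 3], [2·v^2 + 3·v, 4·u·v + 3·u - 3]].
At the point, J = [[-3.0000, -0.7500], [-1.0000, -4.5000]] (det J = 12.7500).
Solving J·Δ = −F gives Δ = (1.0588, -0.5686).
Then the next iterate is (u, v)₁ = (2.5588, -1.5686).
Re-evaluating at (2.5588, -1.5686): F = (-3.564542, 2.256484), so ‖F‖₂ = 4.2187.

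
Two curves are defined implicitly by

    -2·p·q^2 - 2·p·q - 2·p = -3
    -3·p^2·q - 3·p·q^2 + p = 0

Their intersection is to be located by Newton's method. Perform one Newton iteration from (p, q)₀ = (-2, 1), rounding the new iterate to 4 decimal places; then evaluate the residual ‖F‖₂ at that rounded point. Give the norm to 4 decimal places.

At (-2, 1): F = (15.0000, -8.0000).
Jacobian J = [[-2·q^2 - 2·q - 2, -4·p·q - 2·p], [-6·p·q - 3·q^2 + 1, -3·p^2 - 6·p·q]].
At the point, J = [[-6.0000, 12.0000], [10.0000, 0.0000]] (det J = -120.0000).
Solving J·Δ = −F gives Δ = (0.8000, -0.8500).
Then the next iterate is (p, q)₁ = (-1.2000, 0.1500).
Re-evaluating at (-1.2000, 0.1500): F = (5.8140, -1.7670), so ‖F‖₂ = 6.0766.

6.0766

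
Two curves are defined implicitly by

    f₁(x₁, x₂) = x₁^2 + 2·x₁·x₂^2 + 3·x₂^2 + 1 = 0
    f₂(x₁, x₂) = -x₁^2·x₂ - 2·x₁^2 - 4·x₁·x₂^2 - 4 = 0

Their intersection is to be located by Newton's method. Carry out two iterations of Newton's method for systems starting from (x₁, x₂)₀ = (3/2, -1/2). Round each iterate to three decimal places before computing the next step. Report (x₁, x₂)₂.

(-2.872, -0.471)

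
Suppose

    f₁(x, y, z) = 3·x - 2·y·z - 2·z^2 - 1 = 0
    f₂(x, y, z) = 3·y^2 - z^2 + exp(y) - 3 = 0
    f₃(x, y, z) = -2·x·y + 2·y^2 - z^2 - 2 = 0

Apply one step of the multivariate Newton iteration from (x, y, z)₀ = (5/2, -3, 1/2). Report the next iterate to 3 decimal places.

At (5/2, -3, 1/2): F = (9.000, 23.79979, 30.750).
Jacobian J = [[3, -2·z, -2·y - 4·z], [0, 6·y + exp(y), -2·z], [-2·y, -2·x + 4·y, -2·z]].
At the point, J = [[3.000, -1.000, 4.000], [0.000, -17.95021, -1.000], [6.000, -17.000, -1.000]] (det J = 439.65575).
Solving J·Δ = −F gives Δ = (-1.376, 1.375, -0.874).
Then the next iterate is (x, y, z)₁ = (1.124, -1.625, -0.374).

(1.124, -1.625, -0.374)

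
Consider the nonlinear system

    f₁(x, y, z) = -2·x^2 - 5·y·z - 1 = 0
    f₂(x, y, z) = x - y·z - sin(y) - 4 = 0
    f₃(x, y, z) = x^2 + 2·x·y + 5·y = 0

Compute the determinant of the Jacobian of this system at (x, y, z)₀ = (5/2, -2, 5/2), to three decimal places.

J = [[-4·x, -5·z, -5·y], [1, -z - cos(y), -y], [2·x + 2·y, 2·x + 5, 0]].
At the point, J = [[-10.000, -12.500, 10.000], [1.000, -2.08385, 2.000], [1.000, 10.000, 0.000]].
det J = 295.839.

295.839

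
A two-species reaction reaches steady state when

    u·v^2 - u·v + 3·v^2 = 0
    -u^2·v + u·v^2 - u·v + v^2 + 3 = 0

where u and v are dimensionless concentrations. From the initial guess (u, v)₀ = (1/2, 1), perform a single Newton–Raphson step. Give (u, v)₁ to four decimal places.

At (1/2, 1): F = (3.0000, 3.7500).
Jacobian J = [[v^2 - v, 2·u·v - u + 6·v], [-2·u·v + v^2 - v, -u^2 + 2·u·v - u + 2·v]].
At the point, J = [[0.0000, 6.5000], [-1.0000, 2.2500]] (det J = 6.5000).
Solving J·Δ = −F gives Δ = (2.7115, -0.4615).
Then the next iterate is (u, v)₁ = (3.2115, 0.5385).

(3.2115, 0.5385)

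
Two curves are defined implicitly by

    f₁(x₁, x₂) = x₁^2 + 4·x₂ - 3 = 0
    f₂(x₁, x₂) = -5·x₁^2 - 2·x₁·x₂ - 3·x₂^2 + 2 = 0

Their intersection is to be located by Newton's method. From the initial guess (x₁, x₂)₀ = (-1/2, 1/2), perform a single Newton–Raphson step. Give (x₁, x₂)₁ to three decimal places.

At (-1/2, 1/2): F = (-0.750, 0.500).
Jacobian J = [[2·x₁, 4], [-10·x₁ - 2·x₂, -2·x₁ - 6·x₂]].
At the point, J = [[-1.000, 4.000], [4.000, -2.000]] (det J = -14.000).
Solving J·Δ = −F gives Δ = (-0.036, 0.179).
Then the next iterate is (x₁, x₂)₁ = (-0.536, 0.679).

(-0.536, 0.679)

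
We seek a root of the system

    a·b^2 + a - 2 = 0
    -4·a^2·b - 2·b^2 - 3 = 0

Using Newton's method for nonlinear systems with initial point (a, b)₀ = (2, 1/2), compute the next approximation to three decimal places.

(4.154, -1.096)

At (2, 1/2): F = (0.500, -11.500).
Jacobian J = [[b^2 + 1, 2·a·b], [-8·a·b, -4·a^2 - 4·b]].
At the point, J = [[1.250, 2.000], [-8.000, -18.000]] (det J = -6.500).
Solving J·Δ = −F gives Δ = (2.154, -1.596).
Then the next iterate is (a, b)₁ = (4.154, -1.096).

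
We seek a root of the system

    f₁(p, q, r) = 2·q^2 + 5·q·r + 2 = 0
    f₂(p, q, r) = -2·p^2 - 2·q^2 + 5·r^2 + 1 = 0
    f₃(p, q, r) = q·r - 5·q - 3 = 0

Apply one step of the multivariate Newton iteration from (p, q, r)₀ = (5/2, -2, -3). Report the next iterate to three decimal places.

At (5/2, -2, -3): F = (40.000, 25.500, 13.000).
Jacobian J = [[0, 4·q + 5·r, 5·q], [-4·p, -4·q, 10·r], [0, r - 5, q]].
At the point, J = [[0.000, -23.000, -10.000], [-10.000, 8.000, -30.000], [0.000, -8.000, -2.000]] (det J = -340.000).
Solving J·Δ = −F gives Δ = (1.874, 1.471, 0.618).
Then the next iterate is (p, q, r)₁ = (4.374, -0.529, -2.382).

(4.374, -0.529, -2.382)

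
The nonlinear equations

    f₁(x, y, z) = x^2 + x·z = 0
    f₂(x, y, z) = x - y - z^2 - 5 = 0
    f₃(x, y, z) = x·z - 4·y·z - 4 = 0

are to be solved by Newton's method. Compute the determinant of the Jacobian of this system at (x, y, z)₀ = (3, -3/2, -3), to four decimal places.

-216.0000

J = [[2·x + z, 0, x], [1, -1, -2·z], [z, -4·z, x - 4·y]].
At the point, J = [[3.0000, 0.0000, 3.0000], [1.0000, -1.0000, 6.0000], [-3.0000, 12.0000, 9.0000]].
det J = -216.0000.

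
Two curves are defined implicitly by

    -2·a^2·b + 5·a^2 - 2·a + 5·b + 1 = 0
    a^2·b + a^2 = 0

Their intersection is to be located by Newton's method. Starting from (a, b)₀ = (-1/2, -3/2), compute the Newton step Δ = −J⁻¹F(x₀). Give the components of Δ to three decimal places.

(-0.066, 0.632)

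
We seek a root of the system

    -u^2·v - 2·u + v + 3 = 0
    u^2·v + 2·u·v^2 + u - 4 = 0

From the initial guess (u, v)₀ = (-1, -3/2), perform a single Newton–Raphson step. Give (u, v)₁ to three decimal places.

At (-1, -3/2): F = (5.000, -11.000).
Jacobian J = [[-2·u·v - 2, -u^2 + 1], [2·u·v + 2·v^2 + 1, u^2 + 4·u·v]].
At the point, J = [[-5.000, 0.000], [8.500, 7.000]] (det J = -35.000).
Solving J·Δ = −F gives Δ = (1.000, 0.357).
Then the next iterate is (u, v)₁ = (0.000, -1.143).

(0.000, -1.143)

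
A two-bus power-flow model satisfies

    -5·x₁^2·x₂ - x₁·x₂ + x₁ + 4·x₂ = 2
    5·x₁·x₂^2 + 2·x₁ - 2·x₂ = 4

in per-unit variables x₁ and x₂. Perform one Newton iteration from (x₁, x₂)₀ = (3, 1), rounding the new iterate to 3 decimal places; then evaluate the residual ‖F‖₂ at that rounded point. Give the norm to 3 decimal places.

13.150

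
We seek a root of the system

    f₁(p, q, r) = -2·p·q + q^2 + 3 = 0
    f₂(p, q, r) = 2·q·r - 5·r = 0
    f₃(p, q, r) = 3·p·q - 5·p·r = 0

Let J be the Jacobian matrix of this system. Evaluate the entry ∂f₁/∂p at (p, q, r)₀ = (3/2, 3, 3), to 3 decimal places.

-6.000

∂f₁/∂p = -2·q.
At (3/2, 3, 3) this is -6.000.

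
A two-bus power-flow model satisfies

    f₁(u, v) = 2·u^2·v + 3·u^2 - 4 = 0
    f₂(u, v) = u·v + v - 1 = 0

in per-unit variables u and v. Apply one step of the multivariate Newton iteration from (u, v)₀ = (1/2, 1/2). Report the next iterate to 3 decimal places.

(1.261, 0.413)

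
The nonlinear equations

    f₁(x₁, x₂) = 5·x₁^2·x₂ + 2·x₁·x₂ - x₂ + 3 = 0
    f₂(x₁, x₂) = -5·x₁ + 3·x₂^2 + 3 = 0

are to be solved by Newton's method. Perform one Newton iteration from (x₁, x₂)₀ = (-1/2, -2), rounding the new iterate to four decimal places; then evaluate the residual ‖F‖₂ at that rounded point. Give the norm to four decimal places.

8.7953

At (-1/2, -2): F = (4.5000, 17.5000).
Jacobian J = [[10·x₁·x₂ + 2·x₂, 5·x₁^2 + 2·x₁ - 1], [-5, 6·x₂]].
At the point, J = [[6.0000, -0.7500], [-5.0000, -12.0000]] (det J = -75.7500).
Solving J·Δ = −F gives Δ = (-0.5396, 1.6832).
Then the next iterate is (x₁, x₂)₁ = (-1.0396, -0.3168).
Re-evaluating at (-1.0396, -0.3168): F = (2.263554, 8.499087), so ‖F‖₂ = 8.7953.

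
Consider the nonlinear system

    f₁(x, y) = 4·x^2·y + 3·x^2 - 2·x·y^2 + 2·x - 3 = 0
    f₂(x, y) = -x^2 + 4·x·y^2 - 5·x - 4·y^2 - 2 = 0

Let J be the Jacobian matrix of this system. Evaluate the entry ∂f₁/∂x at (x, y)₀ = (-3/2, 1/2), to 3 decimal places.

∂f₁/∂x = 8·x·y + 6·x - 2·y^2 + 2.
At (-3/2, 1/2) this is -13.500.

-13.500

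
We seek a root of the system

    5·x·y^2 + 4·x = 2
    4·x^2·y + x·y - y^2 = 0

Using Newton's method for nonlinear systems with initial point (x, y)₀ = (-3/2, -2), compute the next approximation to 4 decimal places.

At (-3/2, -2): F = (-38.0000, -19.0000).
Jacobian J = [[5·y^2 + 4, 10·x·y], [8·x·y + y, 4·x^2 + x - 2·y]].
At the point, J = [[24.0000, 30.0000], [22.0000, 11.5000]] (det J = -384.0000).
Solving J·Δ = −F gives Δ = (0.3464, 0.9896).
Then the next iterate is (x, y)₁ = (-1.1536, -1.0104).

(-1.1536, -1.0104)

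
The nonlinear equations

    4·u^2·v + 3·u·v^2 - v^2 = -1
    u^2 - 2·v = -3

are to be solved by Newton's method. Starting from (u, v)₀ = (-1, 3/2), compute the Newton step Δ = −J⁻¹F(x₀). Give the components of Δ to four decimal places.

(2.1818, -1.6818)

At (-1, 3/2): F = (-2.0000, 1.0000).
Jacobian J = [[8·u·v + 3·v^2, 4·u^2 + 6·u·v - 2·v], [2·u, -2]].
At the point, J = [[-5.2500, -8.0000], [-2.0000, -2.0000]] (det J = -5.5000).
Solving J·Δ = −F gives Δ = (2.1818, -1.6818).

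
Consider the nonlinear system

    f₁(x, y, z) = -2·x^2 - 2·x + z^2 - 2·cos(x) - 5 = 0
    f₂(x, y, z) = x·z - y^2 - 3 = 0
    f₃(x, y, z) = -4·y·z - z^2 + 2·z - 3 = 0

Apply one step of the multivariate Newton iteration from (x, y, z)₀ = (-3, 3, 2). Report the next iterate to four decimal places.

(-1.5875, 0.8092, 1.3233)

At (-3, 3, 2): F = (-11.020015, -18.0000, -27.0000).
Jacobian J = [[-4·x + 2·sin(x) - 2, 0, 2·z], [z, -2·y, x], [0, -4·z, -4·y - 2·z + 2]].
At the point, J = [[9.717760, 0.0000, 4.0000], [2.0000, -6.0000, -3.0000], [0.0000, -8.0000, -14.0000]] (det J = 519.065599).
Solving J·Δ = −F gives Δ = (1.4125, -2.1908, -0.6767).
Then the next iterate is (x, y, z)₁ = (-1.5875, 0.8092, 1.3233).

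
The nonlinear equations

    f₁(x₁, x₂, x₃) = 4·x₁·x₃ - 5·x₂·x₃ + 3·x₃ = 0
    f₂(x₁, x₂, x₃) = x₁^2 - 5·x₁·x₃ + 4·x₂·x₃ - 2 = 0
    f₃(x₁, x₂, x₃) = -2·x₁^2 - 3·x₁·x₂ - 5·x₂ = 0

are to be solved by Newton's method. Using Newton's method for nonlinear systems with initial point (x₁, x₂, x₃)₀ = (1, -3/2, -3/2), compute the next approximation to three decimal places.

At (1, -3/2, -3/2): F = (-21.750, 15.500, 10.000).
Jacobian J = [[4·x₃, -5·x₃, 4·x₁ - 5·x₂ + 3], [2·x₁ - 5·x₃, 4·x₃, -5·x₁ + 4·x₂], [-4·x₁ - 3·x₂, -3·x₁ - 5, 0]].
At the point, J = [[-6.000, 7.500, 14.500], [9.500, -6.000, -11.000], [0.500, -8.000, 0.000]] (det J = -571.750).
Solving J·Δ = −F gives Δ = (0.282, 1.268, 0.961).
Then the next iterate is (x₁, x₂, x₃)₁ = (1.282, -0.232, -0.539).

(1.282, -0.232, -0.539)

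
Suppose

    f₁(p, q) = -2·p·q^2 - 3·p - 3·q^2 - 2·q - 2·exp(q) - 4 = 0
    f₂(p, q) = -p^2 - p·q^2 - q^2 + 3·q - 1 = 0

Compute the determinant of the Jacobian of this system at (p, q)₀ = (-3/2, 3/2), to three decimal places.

-25.527

J = [[-2·q^2 - 3, -4·p·q - 6·q - 2·exp(q) - 2], [-2·p - q^2, -2·p·q - 2·q + 3]].
At the point, J = [[-7.500, -10.96338], [0.750, 4.500]].
det J = -25.527.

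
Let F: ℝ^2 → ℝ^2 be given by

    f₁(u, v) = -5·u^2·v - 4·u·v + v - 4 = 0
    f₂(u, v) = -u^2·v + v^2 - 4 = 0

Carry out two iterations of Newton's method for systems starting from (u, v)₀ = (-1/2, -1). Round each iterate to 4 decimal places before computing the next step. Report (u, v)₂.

At (-1/2, -1): F = (-5.7500, -2.7500).
Jacobian J = [[-10·u·v - 4·v, -5·u^2 - 4·u + 1], [-2·u·v, -u^2 + 2·v]].
At the point, J = [[-1.0000, 1.7500], [-1.0000, -2.2500]] (det J = 4.0000).
Solving J·Δ = −F gives Δ = (-4.4375, 0.7500).
Then the next iterate is (u, v)₁ = (-4.9375, -0.2500).
Round to (-4.9375, -0.2500) and repeat: F = (21.286133, 2.157227), J = [[-11.343750, -101.144531], [-2.468750, -24.878906]].
Δ = (9.5753, -0.8635), so (u, v)₂ = (4.6378, -1.1135).

(4.6378, -1.1135)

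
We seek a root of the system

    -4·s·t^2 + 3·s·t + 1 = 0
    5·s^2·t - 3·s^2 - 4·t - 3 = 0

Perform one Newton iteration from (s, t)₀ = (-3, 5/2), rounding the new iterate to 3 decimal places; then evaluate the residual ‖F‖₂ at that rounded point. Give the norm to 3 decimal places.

24.855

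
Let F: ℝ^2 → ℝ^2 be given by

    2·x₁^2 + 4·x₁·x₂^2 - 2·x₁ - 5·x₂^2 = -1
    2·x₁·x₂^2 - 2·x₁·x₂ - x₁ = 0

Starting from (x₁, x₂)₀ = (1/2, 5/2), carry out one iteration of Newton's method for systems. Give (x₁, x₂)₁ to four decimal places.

(0.6228, 1.4880)

At (1/2, 5/2): F = (-18.2500, 3.2500).
Jacobian J = [[4·x₁ + 4·x₂^2 - 2, 8·x₁·x₂ - 10·x₂], [2·x₂^2 - 2·x₂ - 1, 4·x₁·x₂ - 2·x₁]].
At the point, J = [[25.0000, -15.0000], [6.5000, 4.0000]] (det J = 197.5000).
Solving J·Δ = −F gives Δ = (0.1228, -1.0120).
Then the next iterate is (x₁, x₂)₁ = (0.6228, 1.4880).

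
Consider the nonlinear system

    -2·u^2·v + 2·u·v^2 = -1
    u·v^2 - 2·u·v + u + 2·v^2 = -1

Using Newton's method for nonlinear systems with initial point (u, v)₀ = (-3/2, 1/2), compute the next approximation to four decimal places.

At (-3/2, 1/2): F = (-2.0000, 1.1250).
Jacobian J = [[-4·u·v + 2·v^2, -2·u^2 + 4·u·v], [v^2 - 2·v + 1, 2·u·v - 2·u + 4·v]].
At the point, J = [[3.5000, -7.5000], [0.2500, 3.5000]] (det J = 14.1250).
Solving J·Δ = −F gives Δ = (-0.1018, -0.3142).
Then the next iterate is (u, v)₁ = (-1.6018, 0.1858).

(-1.6018, 0.1858)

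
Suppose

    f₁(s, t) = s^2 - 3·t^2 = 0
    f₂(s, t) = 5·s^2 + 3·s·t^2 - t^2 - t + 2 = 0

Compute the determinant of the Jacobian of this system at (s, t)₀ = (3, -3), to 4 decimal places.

-1320.0000

J = [[2·s, -6·t], [10·s + 3·t^2, 6·s·t - 2·t - 1]].
At the point, J = [[6.0000, 18.0000], [57.0000, -49.0000]].
det J = -1320.0000.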